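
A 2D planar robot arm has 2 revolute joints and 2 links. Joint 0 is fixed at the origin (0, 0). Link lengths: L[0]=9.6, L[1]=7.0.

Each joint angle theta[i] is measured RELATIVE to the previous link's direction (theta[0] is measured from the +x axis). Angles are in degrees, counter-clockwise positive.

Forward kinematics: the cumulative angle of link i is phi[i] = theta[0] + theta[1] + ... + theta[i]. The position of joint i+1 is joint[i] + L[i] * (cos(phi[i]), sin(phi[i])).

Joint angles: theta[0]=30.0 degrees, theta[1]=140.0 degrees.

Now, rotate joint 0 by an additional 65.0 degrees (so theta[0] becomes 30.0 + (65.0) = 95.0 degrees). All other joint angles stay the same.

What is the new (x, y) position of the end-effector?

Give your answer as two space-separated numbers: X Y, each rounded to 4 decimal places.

joint[0] = (0.0000, 0.0000)  (base)
link 0: phi[0] = 95 = 95 deg
  cos(95 deg) = -0.0872, sin(95 deg) = 0.9962
  joint[1] = (0.0000, 0.0000) + 9.6 * (-0.0872, 0.9962) = (0.0000 + -0.8367, 0.0000 + 9.5635) = (-0.8367, 9.5635)
link 1: phi[1] = 95 + 140 = 235 deg
  cos(235 deg) = -0.5736, sin(235 deg) = -0.8192
  joint[2] = (-0.8367, 9.5635) + 7 * (-0.5736, -0.8192) = (-0.8367 + -4.0150, 9.5635 + -5.7341) = (-4.8517, 3.8294)
End effector: (-4.8517, 3.8294)

Answer: -4.8517 3.8294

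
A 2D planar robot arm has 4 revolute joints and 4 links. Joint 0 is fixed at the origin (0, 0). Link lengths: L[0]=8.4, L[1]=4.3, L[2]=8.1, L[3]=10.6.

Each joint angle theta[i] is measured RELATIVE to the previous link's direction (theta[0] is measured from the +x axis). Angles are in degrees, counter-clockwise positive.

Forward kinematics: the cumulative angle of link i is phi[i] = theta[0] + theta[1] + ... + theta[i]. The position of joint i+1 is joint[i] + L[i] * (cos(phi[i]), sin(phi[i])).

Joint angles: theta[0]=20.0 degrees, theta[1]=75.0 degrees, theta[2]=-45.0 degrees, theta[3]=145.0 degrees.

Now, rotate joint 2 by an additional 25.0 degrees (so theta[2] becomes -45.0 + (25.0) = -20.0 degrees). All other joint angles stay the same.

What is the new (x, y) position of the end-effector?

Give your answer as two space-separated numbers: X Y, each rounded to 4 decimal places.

Answer: 1.4950 8.1671

Derivation:
joint[0] = (0.0000, 0.0000)  (base)
link 0: phi[0] = 20 = 20 deg
  cos(20 deg) = 0.9397, sin(20 deg) = 0.3420
  joint[1] = (0.0000, 0.0000) + 8.4 * (0.9397, 0.3420) = (0.0000 + 7.8934, 0.0000 + 2.8730) = (7.8934, 2.8730)
link 1: phi[1] = 20 + 75 = 95 deg
  cos(95 deg) = -0.0872, sin(95 deg) = 0.9962
  joint[2] = (7.8934, 2.8730) + 4.3 * (-0.0872, 0.9962) = (7.8934 + -0.3748, 2.8730 + 4.2836) = (7.5186, 7.1566)
link 2: phi[2] = 20 + 75 + -20 = 75 deg
  cos(75 deg) = 0.2588, sin(75 deg) = 0.9659
  joint[3] = (7.5186, 7.1566) + 8.1 * (0.2588, 0.9659) = (7.5186 + 2.0964, 7.1566 + 7.8240) = (9.6151, 14.9806)
link 3: phi[3] = 20 + 75 + -20 + 145 = 220 deg
  cos(220 deg) = -0.7660, sin(220 deg) = -0.6428
  joint[4] = (9.6151, 14.9806) + 10.6 * (-0.7660, -0.6428) = (9.6151 + -8.1201, 14.9806 + -6.8135) = (1.4950, 8.1671)
End effector: (1.4950, 8.1671)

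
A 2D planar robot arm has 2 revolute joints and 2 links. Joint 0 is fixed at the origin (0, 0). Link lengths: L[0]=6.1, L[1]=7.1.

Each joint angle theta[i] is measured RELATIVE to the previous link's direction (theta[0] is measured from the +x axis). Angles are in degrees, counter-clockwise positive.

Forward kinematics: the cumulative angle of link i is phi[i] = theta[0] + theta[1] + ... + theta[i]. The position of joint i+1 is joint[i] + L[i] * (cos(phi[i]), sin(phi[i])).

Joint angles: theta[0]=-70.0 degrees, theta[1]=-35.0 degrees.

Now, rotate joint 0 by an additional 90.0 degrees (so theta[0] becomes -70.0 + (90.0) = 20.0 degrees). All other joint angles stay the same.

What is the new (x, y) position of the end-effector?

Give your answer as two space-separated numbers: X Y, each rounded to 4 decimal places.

Answer: 12.5902 0.2487

Derivation:
joint[0] = (0.0000, 0.0000)  (base)
link 0: phi[0] = 20 = 20 deg
  cos(20 deg) = 0.9397, sin(20 deg) = 0.3420
  joint[1] = (0.0000, 0.0000) + 6.1 * (0.9397, 0.3420) = (0.0000 + 5.7321, 0.0000 + 2.0863) = (5.7321, 2.0863)
link 1: phi[1] = 20 + -35 = -15 deg
  cos(-15 deg) = 0.9659, sin(-15 deg) = -0.2588
  joint[2] = (5.7321, 2.0863) + 7.1 * (0.9659, -0.2588) = (5.7321 + 6.8581, 2.0863 + -1.8376) = (12.5902, 0.2487)
End effector: (12.5902, 0.2487)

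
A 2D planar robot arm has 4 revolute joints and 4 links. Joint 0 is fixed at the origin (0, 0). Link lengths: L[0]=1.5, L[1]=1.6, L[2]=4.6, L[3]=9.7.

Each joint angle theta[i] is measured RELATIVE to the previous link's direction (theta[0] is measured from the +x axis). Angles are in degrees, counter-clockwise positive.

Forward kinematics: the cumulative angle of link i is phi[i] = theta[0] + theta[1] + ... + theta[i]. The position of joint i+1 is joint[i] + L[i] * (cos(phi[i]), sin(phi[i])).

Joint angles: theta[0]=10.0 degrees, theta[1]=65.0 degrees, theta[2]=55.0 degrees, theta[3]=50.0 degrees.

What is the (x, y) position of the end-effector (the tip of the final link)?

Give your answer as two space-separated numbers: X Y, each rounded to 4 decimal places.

joint[0] = (0.0000, 0.0000)  (base)
link 0: phi[0] = 10 = 10 deg
  cos(10 deg) = 0.9848, sin(10 deg) = 0.1736
  joint[1] = (0.0000, 0.0000) + 1.5 * (0.9848, 0.1736) = (0.0000 + 1.4772, 0.0000 + 0.2605) = (1.4772, 0.2605)
link 1: phi[1] = 10 + 65 = 75 deg
  cos(75 deg) = 0.2588, sin(75 deg) = 0.9659
  joint[2] = (1.4772, 0.2605) + 1.6 * (0.2588, 0.9659) = (1.4772 + 0.4141, 0.2605 + 1.5455) = (1.8913, 1.8060)
link 2: phi[2] = 10 + 65 + 55 = 130 deg
  cos(130 deg) = -0.6428, sin(130 deg) = 0.7660
  joint[3] = (1.8913, 1.8060) + 4.6 * (-0.6428, 0.7660) = (1.8913 + -2.9568, 1.8060 + 3.5238) = (-1.0655, 5.3298)
link 3: phi[3] = 10 + 65 + 55 + 50 = 180 deg
  cos(180 deg) = -1.0000, sin(180 deg) = 0.0000
  joint[4] = (-1.0655, 5.3298) + 9.7 * (-1.0000, 0.0000) = (-1.0655 + -9.7000, 5.3298 + 0.0000) = (-10.7655, 5.3298)
End effector: (-10.7655, 5.3298)

Answer: -10.7655 5.3298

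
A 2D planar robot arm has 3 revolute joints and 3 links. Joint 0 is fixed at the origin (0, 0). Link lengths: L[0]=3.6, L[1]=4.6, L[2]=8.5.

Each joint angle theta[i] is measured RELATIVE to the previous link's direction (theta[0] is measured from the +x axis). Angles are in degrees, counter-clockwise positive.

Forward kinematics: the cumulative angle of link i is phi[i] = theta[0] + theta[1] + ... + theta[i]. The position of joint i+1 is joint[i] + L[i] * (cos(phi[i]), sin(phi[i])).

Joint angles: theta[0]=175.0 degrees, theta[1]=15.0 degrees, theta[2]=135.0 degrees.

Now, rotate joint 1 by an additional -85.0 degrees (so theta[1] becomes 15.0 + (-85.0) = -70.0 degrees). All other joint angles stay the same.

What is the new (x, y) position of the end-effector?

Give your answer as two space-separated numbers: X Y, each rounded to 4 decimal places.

Answer: -9.0269 -2.6042

Derivation:
joint[0] = (0.0000, 0.0000)  (base)
link 0: phi[0] = 175 = 175 deg
  cos(175 deg) = -0.9962, sin(175 deg) = 0.0872
  joint[1] = (0.0000, 0.0000) + 3.6 * (-0.9962, 0.0872) = (0.0000 + -3.5863, 0.0000 + 0.3138) = (-3.5863, 0.3138)
link 1: phi[1] = 175 + -70 = 105 deg
  cos(105 deg) = -0.2588, sin(105 deg) = 0.9659
  joint[2] = (-3.5863, 0.3138) + 4.6 * (-0.2588, 0.9659) = (-3.5863 + -1.1906, 0.3138 + 4.4433) = (-4.7769, 4.7570)
link 2: phi[2] = 175 + -70 + 135 = 240 deg
  cos(240 deg) = -0.5000, sin(240 deg) = -0.8660
  joint[3] = (-4.7769, 4.7570) + 8.5 * (-0.5000, -0.8660) = (-4.7769 + -4.2500, 4.7570 + -7.3612) = (-9.0269, -2.6042)
End effector: (-9.0269, -2.6042)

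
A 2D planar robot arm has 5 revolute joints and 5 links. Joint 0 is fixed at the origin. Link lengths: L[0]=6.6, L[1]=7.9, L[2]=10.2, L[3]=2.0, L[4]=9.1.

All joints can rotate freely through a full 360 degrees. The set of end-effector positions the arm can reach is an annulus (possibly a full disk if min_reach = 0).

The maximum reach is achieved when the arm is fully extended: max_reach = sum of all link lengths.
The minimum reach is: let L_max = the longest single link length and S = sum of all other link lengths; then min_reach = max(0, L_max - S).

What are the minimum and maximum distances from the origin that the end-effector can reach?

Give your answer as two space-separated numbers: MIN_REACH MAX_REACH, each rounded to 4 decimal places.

Answer: 0.0000 35.8000

Derivation:
Link lengths: [6.6, 7.9, 10.2, 2.0, 9.1]
max_reach = 6.6 + 7.9 + 10.2 + 2 + 9.1 = 35.8
L_max = max([6.6, 7.9, 10.2, 2.0, 9.1]) = 10.2
S (sum of others) = 35.8 - 10.2 = 25.6
min_reach = max(0, 10.2 - 25.6) = max(0, -15.4) = 0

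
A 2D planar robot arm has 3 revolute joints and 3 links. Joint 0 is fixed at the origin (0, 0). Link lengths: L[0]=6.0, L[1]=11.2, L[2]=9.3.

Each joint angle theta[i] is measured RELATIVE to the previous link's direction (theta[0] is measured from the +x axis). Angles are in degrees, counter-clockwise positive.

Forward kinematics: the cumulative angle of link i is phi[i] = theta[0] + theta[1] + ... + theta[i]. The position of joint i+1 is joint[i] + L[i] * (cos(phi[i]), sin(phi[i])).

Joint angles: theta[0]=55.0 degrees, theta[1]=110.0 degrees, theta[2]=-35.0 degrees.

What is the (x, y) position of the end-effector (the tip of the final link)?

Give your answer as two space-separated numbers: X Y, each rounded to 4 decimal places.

Answer: -13.3548 14.9379

Derivation:
joint[0] = (0.0000, 0.0000)  (base)
link 0: phi[0] = 55 = 55 deg
  cos(55 deg) = 0.5736, sin(55 deg) = 0.8192
  joint[1] = (0.0000, 0.0000) + 6 * (0.5736, 0.8192) = (0.0000 + 3.4415, 0.0000 + 4.9149) = (3.4415, 4.9149)
link 1: phi[1] = 55 + 110 = 165 deg
  cos(165 deg) = -0.9659, sin(165 deg) = 0.2588
  joint[2] = (3.4415, 4.9149) + 11.2 * (-0.9659, 0.2588) = (3.4415 + -10.8184, 4.9149 + 2.8988) = (-7.3769, 7.8137)
link 2: phi[2] = 55 + 110 + -35 = 130 deg
  cos(130 deg) = -0.6428, sin(130 deg) = 0.7660
  joint[3] = (-7.3769, 7.8137) + 9.3 * (-0.6428, 0.7660) = (-7.3769 + -5.9779, 7.8137 + 7.1242) = (-13.3548, 14.9379)
End effector: (-13.3548, 14.9379)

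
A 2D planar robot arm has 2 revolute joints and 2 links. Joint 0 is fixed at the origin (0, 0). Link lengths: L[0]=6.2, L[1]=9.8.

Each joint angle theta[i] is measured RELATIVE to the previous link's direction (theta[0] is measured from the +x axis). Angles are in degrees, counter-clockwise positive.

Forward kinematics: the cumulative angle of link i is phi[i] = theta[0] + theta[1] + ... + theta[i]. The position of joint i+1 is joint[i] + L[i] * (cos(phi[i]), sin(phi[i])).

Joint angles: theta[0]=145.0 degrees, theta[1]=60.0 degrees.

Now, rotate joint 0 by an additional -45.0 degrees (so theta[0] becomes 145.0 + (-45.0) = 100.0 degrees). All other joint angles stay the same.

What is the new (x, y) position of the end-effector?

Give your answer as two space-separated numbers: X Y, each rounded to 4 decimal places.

Answer: -10.2856 9.4576

Derivation:
joint[0] = (0.0000, 0.0000)  (base)
link 0: phi[0] = 100 = 100 deg
  cos(100 deg) = -0.1736, sin(100 deg) = 0.9848
  joint[1] = (0.0000, 0.0000) + 6.2 * (-0.1736, 0.9848) = (0.0000 + -1.0766, 0.0000 + 6.1058) = (-1.0766, 6.1058)
link 1: phi[1] = 100 + 60 = 160 deg
  cos(160 deg) = -0.9397, sin(160 deg) = 0.3420
  joint[2] = (-1.0766, 6.1058) + 9.8 * (-0.9397, 0.3420) = (-1.0766 + -9.2090, 6.1058 + 3.3518) = (-10.2856, 9.4576)
End effector: (-10.2856, 9.4576)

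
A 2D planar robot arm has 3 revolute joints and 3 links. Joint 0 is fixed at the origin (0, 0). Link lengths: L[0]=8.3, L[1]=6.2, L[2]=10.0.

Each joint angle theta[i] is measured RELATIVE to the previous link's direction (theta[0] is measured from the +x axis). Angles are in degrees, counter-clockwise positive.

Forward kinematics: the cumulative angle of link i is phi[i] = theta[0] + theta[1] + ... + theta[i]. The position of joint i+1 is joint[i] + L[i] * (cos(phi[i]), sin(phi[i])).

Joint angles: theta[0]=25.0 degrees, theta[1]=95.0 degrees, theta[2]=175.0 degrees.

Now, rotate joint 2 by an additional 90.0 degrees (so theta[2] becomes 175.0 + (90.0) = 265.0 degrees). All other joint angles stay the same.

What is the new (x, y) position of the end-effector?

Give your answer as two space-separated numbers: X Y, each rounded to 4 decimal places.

Answer: 13.4854 13.1033

Derivation:
joint[0] = (0.0000, 0.0000)  (base)
link 0: phi[0] = 25 = 25 deg
  cos(25 deg) = 0.9063, sin(25 deg) = 0.4226
  joint[1] = (0.0000, 0.0000) + 8.3 * (0.9063, 0.4226) = (0.0000 + 7.5224, 0.0000 + 3.5077) = (7.5224, 3.5077)
link 1: phi[1] = 25 + 95 = 120 deg
  cos(120 deg) = -0.5000, sin(120 deg) = 0.8660
  joint[2] = (7.5224, 3.5077) + 6.2 * (-0.5000, 0.8660) = (7.5224 + -3.1000, 3.5077 + 5.3694) = (4.4224, 8.8771)
link 2: phi[2] = 25 + 95 + 265 = 385 deg
  cos(385 deg) = 0.9063, sin(385 deg) = 0.4226
  joint[3] = (4.4224, 8.8771) + 10 * (0.9063, 0.4226) = (4.4224 + 9.0631, 8.8771 + 4.2262) = (13.4854, 13.1033)
End effector: (13.4854, 13.1033)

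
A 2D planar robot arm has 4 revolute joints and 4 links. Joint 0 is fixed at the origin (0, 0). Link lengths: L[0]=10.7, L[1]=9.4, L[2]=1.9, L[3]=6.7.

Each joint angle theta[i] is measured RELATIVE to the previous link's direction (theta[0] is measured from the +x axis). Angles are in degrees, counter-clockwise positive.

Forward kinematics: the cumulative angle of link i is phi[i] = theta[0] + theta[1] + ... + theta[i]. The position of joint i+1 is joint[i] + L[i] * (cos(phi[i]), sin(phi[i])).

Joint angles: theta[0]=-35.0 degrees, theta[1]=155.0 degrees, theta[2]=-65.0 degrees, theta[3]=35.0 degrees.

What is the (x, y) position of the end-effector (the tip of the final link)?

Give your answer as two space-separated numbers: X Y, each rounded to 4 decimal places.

Answer: 5.1547 10.2598

Derivation:
joint[0] = (0.0000, 0.0000)  (base)
link 0: phi[0] = -35 = -35 deg
  cos(-35 deg) = 0.8192, sin(-35 deg) = -0.5736
  joint[1] = (0.0000, 0.0000) + 10.7 * (0.8192, -0.5736) = (0.0000 + 8.7649, 0.0000 + -6.1373) = (8.7649, -6.1373)
link 1: phi[1] = -35 + 155 = 120 deg
  cos(120 deg) = -0.5000, sin(120 deg) = 0.8660
  joint[2] = (8.7649, -6.1373) + 9.4 * (-0.5000, 0.8660) = (8.7649 + -4.7000, -6.1373 + 8.1406) = (4.0649, 2.0034)
link 2: phi[2] = -35 + 155 + -65 = 55 deg
  cos(55 deg) = 0.5736, sin(55 deg) = 0.8192
  joint[3] = (4.0649, 2.0034) + 1.9 * (0.5736, 0.8192) = (4.0649 + 1.0898, 2.0034 + 1.5564) = (5.1547, 3.5598)
link 3: phi[3] = -35 + 155 + -65 + 35 = 90 deg
  cos(90 deg) = 0.0000, sin(90 deg) = 1.0000
  joint[4] = (5.1547, 3.5598) + 6.7 * (0.0000, 1.0000) = (5.1547 + 0.0000, 3.5598 + 6.7000) = (5.1547, 10.2598)
End effector: (5.1547, 10.2598)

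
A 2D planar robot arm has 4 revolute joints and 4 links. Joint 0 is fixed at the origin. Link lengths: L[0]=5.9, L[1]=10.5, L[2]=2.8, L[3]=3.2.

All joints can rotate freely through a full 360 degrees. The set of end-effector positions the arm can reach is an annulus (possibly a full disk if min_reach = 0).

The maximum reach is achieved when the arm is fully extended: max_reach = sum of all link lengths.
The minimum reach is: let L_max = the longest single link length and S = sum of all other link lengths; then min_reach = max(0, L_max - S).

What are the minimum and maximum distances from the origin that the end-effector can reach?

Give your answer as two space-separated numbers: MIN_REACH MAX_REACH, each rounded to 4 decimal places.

Answer: 0.0000 22.4000

Derivation:
Link lengths: [5.9, 10.5, 2.8, 3.2]
max_reach = 5.9 + 10.5 + 2.8 + 3.2 = 22.4
L_max = max([5.9, 10.5, 2.8, 3.2]) = 10.5
S (sum of others) = 22.4 - 10.5 = 11.9
min_reach = max(0, 10.5 - 11.9) = max(0, -1.4) = 0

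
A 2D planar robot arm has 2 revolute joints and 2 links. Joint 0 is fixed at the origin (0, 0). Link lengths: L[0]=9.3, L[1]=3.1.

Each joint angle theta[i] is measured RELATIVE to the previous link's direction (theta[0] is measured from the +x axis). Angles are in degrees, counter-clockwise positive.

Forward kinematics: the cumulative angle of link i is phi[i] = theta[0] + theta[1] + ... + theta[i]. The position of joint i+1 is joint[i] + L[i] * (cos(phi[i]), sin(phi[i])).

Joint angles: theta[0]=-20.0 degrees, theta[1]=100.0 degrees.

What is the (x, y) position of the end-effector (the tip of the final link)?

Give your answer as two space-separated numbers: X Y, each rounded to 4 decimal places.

joint[0] = (0.0000, 0.0000)  (base)
link 0: phi[0] = -20 = -20 deg
  cos(-20 deg) = 0.9397, sin(-20 deg) = -0.3420
  joint[1] = (0.0000, 0.0000) + 9.3 * (0.9397, -0.3420) = (0.0000 + 8.7391, 0.0000 + -3.1808) = (8.7391, -3.1808)
link 1: phi[1] = -20 + 100 = 80 deg
  cos(80 deg) = 0.1736, sin(80 deg) = 0.9848
  joint[2] = (8.7391, -3.1808) + 3.1 * (0.1736, 0.9848) = (8.7391 + 0.5383, -3.1808 + 3.0529) = (9.2775, -0.1279)
End effector: (9.2775, -0.1279)

Answer: 9.2775 -0.1279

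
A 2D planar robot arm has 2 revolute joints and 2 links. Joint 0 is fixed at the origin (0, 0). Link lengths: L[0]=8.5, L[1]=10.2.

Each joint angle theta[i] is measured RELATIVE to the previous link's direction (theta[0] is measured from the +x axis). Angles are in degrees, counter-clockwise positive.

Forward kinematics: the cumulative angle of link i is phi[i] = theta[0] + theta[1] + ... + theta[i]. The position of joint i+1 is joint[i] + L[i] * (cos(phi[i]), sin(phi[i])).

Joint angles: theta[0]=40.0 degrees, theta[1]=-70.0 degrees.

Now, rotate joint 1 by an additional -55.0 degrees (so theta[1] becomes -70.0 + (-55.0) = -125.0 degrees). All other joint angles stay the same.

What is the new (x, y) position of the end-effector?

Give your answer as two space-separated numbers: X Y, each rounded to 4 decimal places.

Answer: 7.4004 -4.6975

Derivation:
joint[0] = (0.0000, 0.0000)  (base)
link 0: phi[0] = 40 = 40 deg
  cos(40 deg) = 0.7660, sin(40 deg) = 0.6428
  joint[1] = (0.0000, 0.0000) + 8.5 * (0.7660, 0.6428) = (0.0000 + 6.5114, 0.0000 + 5.4637) = (6.5114, 5.4637)
link 1: phi[1] = 40 + -125 = -85 deg
  cos(-85 deg) = 0.0872, sin(-85 deg) = -0.9962
  joint[2] = (6.5114, 5.4637) + 10.2 * (0.0872, -0.9962) = (6.5114 + 0.8890, 5.4637 + -10.1612) = (7.4004, -4.6975)
End effector: (7.4004, -4.6975)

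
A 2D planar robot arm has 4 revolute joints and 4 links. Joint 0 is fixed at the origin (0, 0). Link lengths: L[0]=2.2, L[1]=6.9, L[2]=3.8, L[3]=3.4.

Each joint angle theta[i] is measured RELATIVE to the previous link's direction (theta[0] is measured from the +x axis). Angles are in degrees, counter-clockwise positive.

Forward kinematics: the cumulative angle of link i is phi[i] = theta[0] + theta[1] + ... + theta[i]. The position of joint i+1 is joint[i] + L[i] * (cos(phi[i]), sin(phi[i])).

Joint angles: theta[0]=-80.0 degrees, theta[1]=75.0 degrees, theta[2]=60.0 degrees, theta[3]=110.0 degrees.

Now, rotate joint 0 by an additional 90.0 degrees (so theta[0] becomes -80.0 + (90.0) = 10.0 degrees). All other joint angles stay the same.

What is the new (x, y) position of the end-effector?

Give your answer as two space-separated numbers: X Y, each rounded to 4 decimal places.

joint[0] = (0.0000, 0.0000)  (base)
link 0: phi[0] = 10 = 10 deg
  cos(10 deg) = 0.9848, sin(10 deg) = 0.1736
  joint[1] = (0.0000, 0.0000) + 2.2 * (0.9848, 0.1736) = (0.0000 + 2.1666, 0.0000 + 0.3820) = (2.1666, 0.3820)
link 1: phi[1] = 10 + 75 = 85 deg
  cos(85 deg) = 0.0872, sin(85 deg) = 0.9962
  joint[2] = (2.1666, 0.3820) + 6.9 * (0.0872, 0.9962) = (2.1666 + 0.6014, 0.3820 + 6.8737) = (2.7680, 7.2558)
link 2: phi[2] = 10 + 75 + 60 = 145 deg
  cos(145 deg) = -0.8192, sin(145 deg) = 0.5736
  joint[3] = (2.7680, 7.2558) + 3.8 * (-0.8192, 0.5736) = (2.7680 + -3.1128, 7.2558 + 2.1796) = (-0.3448, 9.4354)
link 3: phi[3] = 10 + 75 + 60 + 110 = 255 deg
  cos(255 deg) = -0.2588, sin(255 deg) = -0.9659
  joint[4] = (-0.3448, 9.4354) + 3.4 * (-0.2588, -0.9659) = (-0.3448 + -0.8800, 9.4354 + -3.2841) = (-1.2248, 6.1512)
End effector: (-1.2248, 6.1512)

Answer: -1.2248 6.1512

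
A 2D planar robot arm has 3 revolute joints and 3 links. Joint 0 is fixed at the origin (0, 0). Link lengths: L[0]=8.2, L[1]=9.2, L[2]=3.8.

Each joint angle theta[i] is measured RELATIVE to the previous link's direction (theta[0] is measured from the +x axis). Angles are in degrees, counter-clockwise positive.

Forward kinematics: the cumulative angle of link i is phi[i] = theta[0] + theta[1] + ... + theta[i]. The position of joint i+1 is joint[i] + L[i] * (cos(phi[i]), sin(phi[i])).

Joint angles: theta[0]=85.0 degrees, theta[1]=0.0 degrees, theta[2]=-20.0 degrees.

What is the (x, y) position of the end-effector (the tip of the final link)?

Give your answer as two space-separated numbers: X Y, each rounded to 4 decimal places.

joint[0] = (0.0000, 0.0000)  (base)
link 0: phi[0] = 85 = 85 deg
  cos(85 deg) = 0.0872, sin(85 deg) = 0.9962
  joint[1] = (0.0000, 0.0000) + 8.2 * (0.0872, 0.9962) = (0.0000 + 0.7147, 0.0000 + 8.1688) = (0.7147, 8.1688)
link 1: phi[1] = 85 + 0 = 85 deg
  cos(85 deg) = 0.0872, sin(85 deg) = 0.9962
  joint[2] = (0.7147, 8.1688) + 9.2 * (0.0872, 0.9962) = (0.7147 + 0.8018, 8.1688 + 9.1650) = (1.5165, 17.3338)
link 2: phi[2] = 85 + 0 + -20 = 65 deg
  cos(65 deg) = 0.4226, sin(65 deg) = 0.9063
  joint[3] = (1.5165, 17.3338) + 3.8 * (0.4226, 0.9063) = (1.5165 + 1.6059, 17.3338 + 3.4440) = (3.1225, 20.7778)
End effector: (3.1225, 20.7778)

Answer: 3.1225 20.7778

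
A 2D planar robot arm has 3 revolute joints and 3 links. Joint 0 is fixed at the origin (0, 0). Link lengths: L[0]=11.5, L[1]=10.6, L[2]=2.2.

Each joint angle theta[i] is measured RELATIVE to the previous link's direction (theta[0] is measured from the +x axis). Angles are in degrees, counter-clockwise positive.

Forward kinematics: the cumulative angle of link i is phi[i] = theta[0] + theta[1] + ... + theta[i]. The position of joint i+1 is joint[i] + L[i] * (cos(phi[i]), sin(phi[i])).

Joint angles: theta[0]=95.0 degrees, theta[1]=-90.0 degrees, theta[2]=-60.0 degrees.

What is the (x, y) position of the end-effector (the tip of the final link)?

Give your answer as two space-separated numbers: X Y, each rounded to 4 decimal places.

joint[0] = (0.0000, 0.0000)  (base)
link 0: phi[0] = 95 = 95 deg
  cos(95 deg) = -0.0872, sin(95 deg) = 0.9962
  joint[1] = (0.0000, 0.0000) + 11.5 * (-0.0872, 0.9962) = (0.0000 + -1.0023, 0.0000 + 11.4562) = (-1.0023, 11.4562)
link 1: phi[1] = 95 + -90 = 5 deg
  cos(5 deg) = 0.9962, sin(5 deg) = 0.0872
  joint[2] = (-1.0023, 11.4562) + 10.6 * (0.9962, 0.0872) = (-1.0023 + 10.5597, 11.4562 + 0.9239) = (9.5574, 12.3801)
link 2: phi[2] = 95 + -90 + -60 = -55 deg
  cos(-55 deg) = 0.5736, sin(-55 deg) = -0.8192
  joint[3] = (9.5574, 12.3801) + 2.2 * (0.5736, -0.8192) = (9.5574 + 1.2619, 12.3801 + -1.8021) = (10.8192, 10.5780)
End effector: (10.8192, 10.5780)

Answer: 10.8192 10.5780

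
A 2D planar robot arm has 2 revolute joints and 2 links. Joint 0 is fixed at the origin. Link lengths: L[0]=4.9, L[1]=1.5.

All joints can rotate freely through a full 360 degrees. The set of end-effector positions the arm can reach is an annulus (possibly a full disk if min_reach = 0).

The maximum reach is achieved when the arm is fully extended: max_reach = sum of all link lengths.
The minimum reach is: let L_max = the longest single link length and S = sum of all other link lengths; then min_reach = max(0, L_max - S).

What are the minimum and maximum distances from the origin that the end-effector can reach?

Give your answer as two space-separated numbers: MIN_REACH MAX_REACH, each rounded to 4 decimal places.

Answer: 3.4000 6.4000

Derivation:
Link lengths: [4.9, 1.5]
max_reach = 4.9 + 1.5 = 6.4
L_max = max([4.9, 1.5]) = 4.9
S (sum of others) = 6.4 - 4.9 = 1.5
min_reach = max(0, 4.9 - 1.5) = max(0, 3.4) = 3.4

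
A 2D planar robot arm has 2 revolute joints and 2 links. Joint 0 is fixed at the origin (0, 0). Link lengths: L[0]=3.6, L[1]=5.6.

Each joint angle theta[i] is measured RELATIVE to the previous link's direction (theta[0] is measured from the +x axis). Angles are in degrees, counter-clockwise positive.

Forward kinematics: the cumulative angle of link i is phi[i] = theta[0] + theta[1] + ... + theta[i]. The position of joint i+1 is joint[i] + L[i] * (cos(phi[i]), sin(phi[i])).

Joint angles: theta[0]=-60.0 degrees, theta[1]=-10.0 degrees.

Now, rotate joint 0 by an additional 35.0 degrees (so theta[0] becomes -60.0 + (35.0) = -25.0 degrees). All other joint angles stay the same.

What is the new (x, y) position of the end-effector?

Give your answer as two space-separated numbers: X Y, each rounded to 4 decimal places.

Answer: 7.8500 -4.7335

Derivation:
joint[0] = (0.0000, 0.0000)  (base)
link 0: phi[0] = -25 = -25 deg
  cos(-25 deg) = 0.9063, sin(-25 deg) = -0.4226
  joint[1] = (0.0000, 0.0000) + 3.6 * (0.9063, -0.4226) = (0.0000 + 3.2627, 0.0000 + -1.5214) = (3.2627, -1.5214)
link 1: phi[1] = -25 + -10 = -35 deg
  cos(-35 deg) = 0.8192, sin(-35 deg) = -0.5736
  joint[2] = (3.2627, -1.5214) + 5.6 * (0.8192, -0.5736) = (3.2627 + 4.5873, -1.5214 + -3.2120) = (7.8500, -4.7335)
End effector: (7.8500, -4.7335)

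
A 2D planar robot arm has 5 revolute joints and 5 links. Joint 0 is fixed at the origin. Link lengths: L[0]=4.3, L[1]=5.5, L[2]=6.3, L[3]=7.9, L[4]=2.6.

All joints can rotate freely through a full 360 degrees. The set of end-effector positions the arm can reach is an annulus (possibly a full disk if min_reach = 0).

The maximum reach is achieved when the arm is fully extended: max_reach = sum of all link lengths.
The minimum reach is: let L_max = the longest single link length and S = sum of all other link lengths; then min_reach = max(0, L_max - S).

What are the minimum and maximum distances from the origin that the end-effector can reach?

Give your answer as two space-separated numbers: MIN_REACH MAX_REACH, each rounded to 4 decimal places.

Answer: 0.0000 26.6000

Derivation:
Link lengths: [4.3, 5.5, 6.3, 7.9, 2.6]
max_reach = 4.3 + 5.5 + 6.3 + 7.9 + 2.6 = 26.6
L_max = max([4.3, 5.5, 6.3, 7.9, 2.6]) = 7.9
S (sum of others) = 26.6 - 7.9 = 18.7
min_reach = max(0, 7.9 - 18.7) = max(0, -10.8) = 0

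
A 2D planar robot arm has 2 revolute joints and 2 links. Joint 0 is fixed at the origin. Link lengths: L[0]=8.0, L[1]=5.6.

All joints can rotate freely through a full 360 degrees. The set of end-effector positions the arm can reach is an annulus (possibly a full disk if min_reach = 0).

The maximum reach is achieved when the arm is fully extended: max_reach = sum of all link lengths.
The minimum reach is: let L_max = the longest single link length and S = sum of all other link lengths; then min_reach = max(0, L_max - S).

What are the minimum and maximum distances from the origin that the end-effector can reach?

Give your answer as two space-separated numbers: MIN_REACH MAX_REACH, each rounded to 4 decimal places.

Link lengths: [8.0, 5.6]
max_reach = 8 + 5.6 = 13.6
L_max = max([8.0, 5.6]) = 8
S (sum of others) = 13.6 - 8 = 5.6
min_reach = max(0, 8 - 5.6) = max(0, 2.4) = 2.4

Answer: 2.4000 13.6000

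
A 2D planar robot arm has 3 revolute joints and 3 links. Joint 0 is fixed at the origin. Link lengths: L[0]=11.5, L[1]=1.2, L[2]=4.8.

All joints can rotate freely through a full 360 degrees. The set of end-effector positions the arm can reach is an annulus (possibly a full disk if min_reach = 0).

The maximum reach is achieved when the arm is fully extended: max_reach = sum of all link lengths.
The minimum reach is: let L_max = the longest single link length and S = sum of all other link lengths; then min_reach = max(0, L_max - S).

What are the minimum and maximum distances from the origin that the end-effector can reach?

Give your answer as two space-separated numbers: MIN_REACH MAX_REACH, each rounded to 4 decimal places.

Answer: 5.5000 17.5000

Derivation:
Link lengths: [11.5, 1.2, 4.8]
max_reach = 11.5 + 1.2 + 4.8 = 17.5
L_max = max([11.5, 1.2, 4.8]) = 11.5
S (sum of others) = 17.5 - 11.5 = 6
min_reach = max(0, 11.5 - 6) = max(0, 5.5) = 5.5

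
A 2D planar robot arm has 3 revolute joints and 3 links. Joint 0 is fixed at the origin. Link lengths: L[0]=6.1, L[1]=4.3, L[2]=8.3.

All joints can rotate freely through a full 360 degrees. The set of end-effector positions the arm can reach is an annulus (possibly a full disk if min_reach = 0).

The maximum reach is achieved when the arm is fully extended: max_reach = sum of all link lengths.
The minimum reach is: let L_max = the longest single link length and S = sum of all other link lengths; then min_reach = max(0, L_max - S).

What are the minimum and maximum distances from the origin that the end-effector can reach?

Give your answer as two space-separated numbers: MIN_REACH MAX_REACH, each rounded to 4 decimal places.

Answer: 0.0000 18.7000

Derivation:
Link lengths: [6.1, 4.3, 8.3]
max_reach = 6.1 + 4.3 + 8.3 = 18.7
L_max = max([6.1, 4.3, 8.3]) = 8.3
S (sum of others) = 18.7 - 8.3 = 10.4
min_reach = max(0, 8.3 - 10.4) = max(0, -2.1) = 0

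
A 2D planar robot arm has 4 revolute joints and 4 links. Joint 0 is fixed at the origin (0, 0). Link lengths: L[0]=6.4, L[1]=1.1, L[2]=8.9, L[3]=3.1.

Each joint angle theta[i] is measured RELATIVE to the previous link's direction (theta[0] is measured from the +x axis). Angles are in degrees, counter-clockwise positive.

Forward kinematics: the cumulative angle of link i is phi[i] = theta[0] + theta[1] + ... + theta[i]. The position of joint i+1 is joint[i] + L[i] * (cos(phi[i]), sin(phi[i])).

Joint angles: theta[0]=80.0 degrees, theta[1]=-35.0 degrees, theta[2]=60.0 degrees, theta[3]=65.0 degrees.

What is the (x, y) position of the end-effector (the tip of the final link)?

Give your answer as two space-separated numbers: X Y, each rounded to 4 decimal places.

joint[0] = (0.0000, 0.0000)  (base)
link 0: phi[0] = 80 = 80 deg
  cos(80 deg) = 0.1736, sin(80 deg) = 0.9848
  joint[1] = (0.0000, 0.0000) + 6.4 * (0.1736, 0.9848) = (0.0000 + 1.1113, 0.0000 + 6.3028) = (1.1113, 6.3028)
link 1: phi[1] = 80 + -35 = 45 deg
  cos(45 deg) = 0.7071, sin(45 deg) = 0.7071
  joint[2] = (1.1113, 6.3028) + 1.1 * (0.7071, 0.7071) = (1.1113 + 0.7778, 6.3028 + 0.7778) = (1.8892, 7.0806)
link 2: phi[2] = 80 + -35 + 60 = 105 deg
  cos(105 deg) = -0.2588, sin(105 deg) = 0.9659
  joint[3] = (1.8892, 7.0806) + 8.9 * (-0.2588, 0.9659) = (1.8892 + -2.3035, 7.0806 + 8.5967) = (-0.4143, 15.6773)
link 3: phi[3] = 80 + -35 + 60 + 65 = 170 deg
  cos(170 deg) = -0.9848, sin(170 deg) = 0.1736
  joint[4] = (-0.4143, 15.6773) + 3.1 * (-0.9848, 0.1736) = (-0.4143 + -3.0529, 15.6773 + 0.5383) = (-3.4672, 16.2156)
End effector: (-3.4672, 16.2156)

Answer: -3.4672 16.2156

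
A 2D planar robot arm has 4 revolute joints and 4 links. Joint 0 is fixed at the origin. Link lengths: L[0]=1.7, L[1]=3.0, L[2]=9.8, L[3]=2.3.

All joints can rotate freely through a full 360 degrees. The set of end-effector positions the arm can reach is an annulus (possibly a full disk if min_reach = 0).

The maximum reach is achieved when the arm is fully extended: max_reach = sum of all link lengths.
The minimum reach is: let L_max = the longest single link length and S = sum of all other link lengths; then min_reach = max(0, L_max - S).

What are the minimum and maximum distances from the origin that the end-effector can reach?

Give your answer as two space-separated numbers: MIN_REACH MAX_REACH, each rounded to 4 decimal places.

Link lengths: [1.7, 3.0, 9.8, 2.3]
max_reach = 1.7 + 3 + 9.8 + 2.3 = 16.8
L_max = max([1.7, 3.0, 9.8, 2.3]) = 9.8
S (sum of others) = 16.8 - 9.8 = 7
min_reach = max(0, 9.8 - 7) = max(0, 2.8) = 2.8

Answer: 2.8000 16.8000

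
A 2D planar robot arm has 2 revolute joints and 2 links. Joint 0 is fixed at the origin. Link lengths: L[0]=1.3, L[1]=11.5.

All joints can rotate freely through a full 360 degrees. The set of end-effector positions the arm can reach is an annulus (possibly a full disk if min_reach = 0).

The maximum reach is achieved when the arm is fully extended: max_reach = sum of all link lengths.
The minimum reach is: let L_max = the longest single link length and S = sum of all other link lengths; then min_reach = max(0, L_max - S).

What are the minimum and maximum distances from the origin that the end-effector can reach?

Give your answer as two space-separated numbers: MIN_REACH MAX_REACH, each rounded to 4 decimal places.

Link lengths: [1.3, 11.5]
max_reach = 1.3 + 11.5 = 12.8
L_max = max([1.3, 11.5]) = 11.5
S (sum of others) = 12.8 - 11.5 = 1.3
min_reach = max(0, 11.5 - 1.3) = max(0, 10.2) = 10.2

Answer: 10.2000 12.8000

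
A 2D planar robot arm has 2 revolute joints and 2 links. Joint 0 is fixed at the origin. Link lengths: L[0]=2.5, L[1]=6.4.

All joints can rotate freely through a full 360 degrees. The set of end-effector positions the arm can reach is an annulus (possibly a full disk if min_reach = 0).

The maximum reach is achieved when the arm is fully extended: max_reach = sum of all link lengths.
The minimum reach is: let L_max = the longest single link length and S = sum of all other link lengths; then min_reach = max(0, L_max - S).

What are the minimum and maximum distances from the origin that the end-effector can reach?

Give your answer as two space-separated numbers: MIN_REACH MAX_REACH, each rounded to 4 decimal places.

Answer: 3.9000 8.9000

Derivation:
Link lengths: [2.5, 6.4]
max_reach = 2.5 + 6.4 = 8.9
L_max = max([2.5, 6.4]) = 6.4
S (sum of others) = 8.9 - 6.4 = 2.5
min_reach = max(0, 6.4 - 2.5) = max(0, 3.9) = 3.9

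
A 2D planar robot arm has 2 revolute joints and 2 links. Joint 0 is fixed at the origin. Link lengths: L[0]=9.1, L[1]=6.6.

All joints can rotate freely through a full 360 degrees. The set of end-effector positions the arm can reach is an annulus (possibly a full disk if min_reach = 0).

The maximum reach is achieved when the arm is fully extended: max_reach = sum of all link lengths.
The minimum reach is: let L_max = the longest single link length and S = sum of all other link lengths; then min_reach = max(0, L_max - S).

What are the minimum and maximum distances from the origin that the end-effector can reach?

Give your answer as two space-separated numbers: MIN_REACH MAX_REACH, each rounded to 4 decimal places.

Answer: 2.5000 15.7000

Derivation:
Link lengths: [9.1, 6.6]
max_reach = 9.1 + 6.6 = 15.7
L_max = max([9.1, 6.6]) = 9.1
S (sum of others) = 15.7 - 9.1 = 6.6
min_reach = max(0, 9.1 - 6.6) = max(0, 2.5) = 2.5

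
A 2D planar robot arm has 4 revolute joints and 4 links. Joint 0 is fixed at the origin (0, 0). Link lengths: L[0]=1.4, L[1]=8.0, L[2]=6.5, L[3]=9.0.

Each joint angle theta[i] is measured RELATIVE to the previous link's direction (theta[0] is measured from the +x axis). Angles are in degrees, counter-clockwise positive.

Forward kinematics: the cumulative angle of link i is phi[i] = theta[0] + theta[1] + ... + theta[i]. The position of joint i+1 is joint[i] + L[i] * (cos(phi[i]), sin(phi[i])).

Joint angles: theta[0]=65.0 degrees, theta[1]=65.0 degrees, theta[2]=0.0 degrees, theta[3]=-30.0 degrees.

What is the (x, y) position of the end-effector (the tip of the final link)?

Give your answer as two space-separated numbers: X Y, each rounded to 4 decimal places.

Answer: -10.2916 21.2397

Derivation:
joint[0] = (0.0000, 0.0000)  (base)
link 0: phi[0] = 65 = 65 deg
  cos(65 deg) = 0.4226, sin(65 deg) = 0.9063
  joint[1] = (0.0000, 0.0000) + 1.4 * (0.4226, 0.9063) = (0.0000 + 0.5917, 0.0000 + 1.2688) = (0.5917, 1.2688)
link 1: phi[1] = 65 + 65 = 130 deg
  cos(130 deg) = -0.6428, sin(130 deg) = 0.7660
  joint[2] = (0.5917, 1.2688) + 8 * (-0.6428, 0.7660) = (0.5917 + -5.1423, 1.2688 + 6.1284) = (-4.5506, 7.3972)
link 2: phi[2] = 65 + 65 + 0 = 130 deg
  cos(130 deg) = -0.6428, sin(130 deg) = 0.7660
  joint[3] = (-4.5506, 7.3972) + 6.5 * (-0.6428, 0.7660) = (-4.5506 + -4.1781, 7.3972 + 4.9793) = (-8.7288, 12.3765)
link 3: phi[3] = 65 + 65 + 0 + -30 = 100 deg
  cos(100 deg) = -0.1736, sin(100 deg) = 0.9848
  joint[4] = (-8.7288, 12.3765) + 9 * (-0.1736, 0.9848) = (-8.7288 + -1.5628, 12.3765 + 8.8633) = (-10.2916, 21.2397)
End effector: (-10.2916, 21.2397)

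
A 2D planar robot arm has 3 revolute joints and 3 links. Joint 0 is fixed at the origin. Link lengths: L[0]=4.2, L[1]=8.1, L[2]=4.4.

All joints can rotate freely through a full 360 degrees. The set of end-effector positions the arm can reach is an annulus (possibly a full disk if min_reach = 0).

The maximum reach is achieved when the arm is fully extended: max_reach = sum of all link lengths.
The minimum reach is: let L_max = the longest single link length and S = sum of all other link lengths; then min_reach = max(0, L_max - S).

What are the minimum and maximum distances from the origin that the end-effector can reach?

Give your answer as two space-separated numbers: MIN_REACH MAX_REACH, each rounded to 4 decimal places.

Link lengths: [4.2, 8.1, 4.4]
max_reach = 4.2 + 8.1 + 4.4 = 16.7
L_max = max([4.2, 8.1, 4.4]) = 8.1
S (sum of others) = 16.7 - 8.1 = 8.6
min_reach = max(0, 8.1 - 8.6) = max(0, -0.5) = 0

Answer: 0.0000 16.7000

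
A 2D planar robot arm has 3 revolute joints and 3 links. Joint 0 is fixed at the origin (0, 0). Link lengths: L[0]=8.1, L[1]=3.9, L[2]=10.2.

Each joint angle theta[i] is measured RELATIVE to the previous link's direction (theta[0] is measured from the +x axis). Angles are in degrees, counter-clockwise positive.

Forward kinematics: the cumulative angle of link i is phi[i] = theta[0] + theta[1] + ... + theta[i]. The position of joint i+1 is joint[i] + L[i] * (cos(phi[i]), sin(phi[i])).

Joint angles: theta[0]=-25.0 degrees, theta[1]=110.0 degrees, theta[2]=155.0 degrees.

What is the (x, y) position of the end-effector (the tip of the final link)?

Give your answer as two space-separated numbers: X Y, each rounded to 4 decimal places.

joint[0] = (0.0000, 0.0000)  (base)
link 0: phi[0] = -25 = -25 deg
  cos(-25 deg) = 0.9063, sin(-25 deg) = -0.4226
  joint[1] = (0.0000, 0.0000) + 8.1 * (0.9063, -0.4226) = (0.0000 + 7.3411, 0.0000 + -3.4232) = (7.3411, -3.4232)
link 1: phi[1] = -25 + 110 = 85 deg
  cos(85 deg) = 0.0872, sin(85 deg) = 0.9962
  joint[2] = (7.3411, -3.4232) + 3.9 * (0.0872, 0.9962) = (7.3411 + 0.3399, -3.4232 + 3.8852) = (7.6810, 0.4620)
link 2: phi[2] = -25 + 110 + 155 = 240 deg
  cos(240 deg) = -0.5000, sin(240 deg) = -0.8660
  joint[3] = (7.6810, 0.4620) + 10.2 * (-0.5000, -0.8660) = (7.6810 + -5.1000, 0.4620 + -8.8335) = (2.5810, -8.3715)
End effector: (2.5810, -8.3715)

Answer: 2.5810 -8.3715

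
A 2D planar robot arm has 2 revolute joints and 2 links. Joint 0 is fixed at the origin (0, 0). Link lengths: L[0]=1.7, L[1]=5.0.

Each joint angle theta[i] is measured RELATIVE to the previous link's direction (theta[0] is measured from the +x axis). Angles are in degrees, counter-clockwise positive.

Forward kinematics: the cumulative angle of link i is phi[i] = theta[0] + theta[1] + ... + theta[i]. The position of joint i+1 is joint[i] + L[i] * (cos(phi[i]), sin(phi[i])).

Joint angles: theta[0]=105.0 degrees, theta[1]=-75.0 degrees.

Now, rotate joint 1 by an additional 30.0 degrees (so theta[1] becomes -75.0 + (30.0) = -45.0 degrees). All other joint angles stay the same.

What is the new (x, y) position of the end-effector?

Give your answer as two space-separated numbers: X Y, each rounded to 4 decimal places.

joint[0] = (0.0000, 0.0000)  (base)
link 0: phi[0] = 105 = 105 deg
  cos(105 deg) = -0.2588, sin(105 deg) = 0.9659
  joint[1] = (0.0000, 0.0000) + 1.7 * (-0.2588, 0.9659) = (0.0000 + -0.4400, 0.0000 + 1.6421) = (-0.4400, 1.6421)
link 1: phi[1] = 105 + -45 = 60 deg
  cos(60 deg) = 0.5000, sin(60 deg) = 0.8660
  joint[2] = (-0.4400, 1.6421) + 5 * (0.5000, 0.8660) = (-0.4400 + 2.5000, 1.6421 + 4.3301) = (2.0600, 5.9722)
End effector: (2.0600, 5.9722)

Answer: 2.0600 5.9722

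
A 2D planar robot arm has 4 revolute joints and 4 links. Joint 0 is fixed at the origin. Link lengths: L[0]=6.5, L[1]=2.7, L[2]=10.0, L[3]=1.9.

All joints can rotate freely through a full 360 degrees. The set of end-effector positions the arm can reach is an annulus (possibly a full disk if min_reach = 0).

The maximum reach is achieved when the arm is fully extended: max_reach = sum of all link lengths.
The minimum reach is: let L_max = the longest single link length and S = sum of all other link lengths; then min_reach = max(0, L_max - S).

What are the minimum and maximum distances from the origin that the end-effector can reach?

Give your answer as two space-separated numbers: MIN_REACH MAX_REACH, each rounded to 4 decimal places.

Answer: 0.0000 21.1000

Derivation:
Link lengths: [6.5, 2.7, 10.0, 1.9]
max_reach = 6.5 + 2.7 + 10 + 1.9 = 21.1
L_max = max([6.5, 2.7, 10.0, 1.9]) = 10
S (sum of others) = 21.1 - 10 = 11.1
min_reach = max(0, 10 - 11.1) = max(0, -1.1) = 0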